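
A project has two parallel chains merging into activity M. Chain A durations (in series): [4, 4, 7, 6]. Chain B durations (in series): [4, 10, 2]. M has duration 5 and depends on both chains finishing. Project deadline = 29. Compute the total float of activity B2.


Forward pass: ES(B2) = sum of predecessors on chain B = 4
EF = ES + duration = 4 + 10 = 14
Backward pass: LF(M) = deadline = 29; LS(M) = 29 - 5 = 24
LF(B2) = LS(M) - sum(successors on chain B) = 24 - 2 = 22
LS = LF - duration = 22 - 10 = 12
Total float = LS - ES = 12 - 4 = 8

8


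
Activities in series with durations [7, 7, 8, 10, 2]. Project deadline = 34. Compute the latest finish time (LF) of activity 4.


LF(activity 4) = deadline - sum of successor durations
Successors: activities 5 through 5 with durations [2]
Sum of successor durations = 2
LF = 34 - 2 = 32

32


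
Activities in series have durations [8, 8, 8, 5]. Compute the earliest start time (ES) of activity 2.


Activity 2 starts after activities 1 through 1 complete.
Predecessor durations: [8]
ES = 8 = 8

8


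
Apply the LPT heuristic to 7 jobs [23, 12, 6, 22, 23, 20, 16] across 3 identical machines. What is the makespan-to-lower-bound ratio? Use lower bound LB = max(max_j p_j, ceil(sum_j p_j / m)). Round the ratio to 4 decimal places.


LPT order: [23, 23, 22, 20, 16, 12, 6]
Machine loads after assignment: [39, 41, 42]
LPT makespan = 42
Lower bound = max(max_job, ceil(total/3)) = max(23, 41) = 41
Ratio = 42 / 41 = 1.0244

1.0244


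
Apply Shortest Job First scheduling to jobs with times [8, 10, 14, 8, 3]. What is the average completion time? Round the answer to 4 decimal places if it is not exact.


SJF order (ascending): [3, 8, 8, 10, 14]
Completion times:
  Job 1: burst=3, C=3
  Job 2: burst=8, C=11
  Job 3: burst=8, C=19
  Job 4: burst=10, C=29
  Job 5: burst=14, C=43
Average completion = 105/5 = 21.0

21.0


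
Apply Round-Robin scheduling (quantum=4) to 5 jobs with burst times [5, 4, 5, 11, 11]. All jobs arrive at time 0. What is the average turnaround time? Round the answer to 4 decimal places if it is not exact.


Time quantum = 4
Execution trace:
  J1 runs 4 units, time = 4
  J2 runs 4 units, time = 8
  J3 runs 4 units, time = 12
  J4 runs 4 units, time = 16
  J5 runs 4 units, time = 20
  J1 runs 1 units, time = 21
  J3 runs 1 units, time = 22
  J4 runs 4 units, time = 26
  J5 runs 4 units, time = 30
  J4 runs 3 units, time = 33
  J5 runs 3 units, time = 36
Finish times: [21, 8, 22, 33, 36]
Average turnaround = 120/5 = 24.0

24.0


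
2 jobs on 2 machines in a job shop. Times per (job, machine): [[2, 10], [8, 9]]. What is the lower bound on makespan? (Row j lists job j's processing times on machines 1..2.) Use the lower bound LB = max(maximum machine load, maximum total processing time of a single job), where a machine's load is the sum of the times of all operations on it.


Machine loads:
  Machine 1: 2 + 8 = 10
  Machine 2: 10 + 9 = 19
Max machine load = 19
Job totals:
  Job 1: 12
  Job 2: 17
Max job total = 17
Lower bound = max(19, 17) = 19

19


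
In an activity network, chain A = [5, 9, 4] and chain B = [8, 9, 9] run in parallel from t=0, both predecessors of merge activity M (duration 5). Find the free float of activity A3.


ES(A3) = sum of predecessors on chain A = 14
EF(A3) = ES + duration = 14 + 4 = 18
Successor of A3 is M. ES(M) = max(sum(A), sum(B)) = max(18, 26) = 26
Free float = ES(successor) - EF(current) = 26 - 18 = 8

8


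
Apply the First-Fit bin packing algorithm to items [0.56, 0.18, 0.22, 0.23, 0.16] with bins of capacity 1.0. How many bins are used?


Place items sequentially using First-Fit:
  Item 0.56 -> new Bin 1
  Item 0.18 -> Bin 1 (now 0.74)
  Item 0.22 -> Bin 1 (now 0.96)
  Item 0.23 -> new Bin 2
  Item 0.16 -> Bin 2 (now 0.39)
Total bins used = 2

2


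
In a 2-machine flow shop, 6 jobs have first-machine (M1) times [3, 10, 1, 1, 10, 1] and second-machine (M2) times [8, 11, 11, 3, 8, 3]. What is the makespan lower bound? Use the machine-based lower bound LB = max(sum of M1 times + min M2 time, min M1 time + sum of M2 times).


LB1 = sum(M1 times) + min(M2 times) = 26 + 3 = 29
LB2 = min(M1 times) + sum(M2 times) = 1 + 44 = 45
Lower bound = max(LB1, LB2) = max(29, 45) = 45

45


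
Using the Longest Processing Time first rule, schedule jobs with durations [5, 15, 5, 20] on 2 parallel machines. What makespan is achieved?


Sort jobs in decreasing order (LPT): [20, 15, 5, 5]
Assign each job to the least loaded machine:
  Machine 1: jobs [20, 5], load = 25
  Machine 2: jobs [15, 5], load = 20
Makespan = max load = 25

25


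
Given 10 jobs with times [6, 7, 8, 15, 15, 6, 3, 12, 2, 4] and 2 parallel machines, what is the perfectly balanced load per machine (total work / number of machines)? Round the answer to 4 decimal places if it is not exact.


Total processing time = 6 + 7 + 8 + 15 + 15 + 6 + 3 + 12 + 2 + 4 = 78
Number of machines = 2
Ideal balanced load = 78 / 2 = 39.0

39.0


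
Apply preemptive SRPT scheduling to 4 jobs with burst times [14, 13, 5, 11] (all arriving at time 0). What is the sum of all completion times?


Since all jobs arrive at t=0, SRPT equals SPT ordering.
SPT order: [5, 11, 13, 14]
Completion times:
  Job 1: p=5, C=5
  Job 2: p=11, C=16
  Job 3: p=13, C=29
  Job 4: p=14, C=43
Total completion time = 5 + 16 + 29 + 43 = 93

93


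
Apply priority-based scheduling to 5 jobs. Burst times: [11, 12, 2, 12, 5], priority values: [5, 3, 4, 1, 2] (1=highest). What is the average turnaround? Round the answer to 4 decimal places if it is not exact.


Sort by priority (ascending = highest first):
Order: [(1, 12), (2, 5), (3, 12), (4, 2), (5, 11)]
Completion times:
  Priority 1, burst=12, C=12
  Priority 2, burst=5, C=17
  Priority 3, burst=12, C=29
  Priority 4, burst=2, C=31
  Priority 5, burst=11, C=42
Average turnaround = 131/5 = 26.2

26.2


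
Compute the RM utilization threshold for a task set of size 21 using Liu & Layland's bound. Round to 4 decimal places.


Compute 2^(1/21) = 1.0335577830
Subtract 1: 1.0335577830 - 1 = 0.0335577830
Multiply by n: 21 * 0.0335577830 = 0.7047134430
Round to 4 dp: 0.7047

0.7047


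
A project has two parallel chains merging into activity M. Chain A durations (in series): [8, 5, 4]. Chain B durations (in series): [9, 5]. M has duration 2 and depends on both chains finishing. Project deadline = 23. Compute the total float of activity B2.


Forward pass: ES(B2) = sum of predecessors on chain B = 9
EF = ES + duration = 9 + 5 = 14
Backward pass: LF(M) = deadline = 23; LS(M) = 23 - 2 = 21
LF(B2) = LS(M) - sum(successors on chain B) = 21 - 0 = 21
LS = LF - duration = 21 - 5 = 16
Total float = LS - ES = 16 - 9 = 7

7


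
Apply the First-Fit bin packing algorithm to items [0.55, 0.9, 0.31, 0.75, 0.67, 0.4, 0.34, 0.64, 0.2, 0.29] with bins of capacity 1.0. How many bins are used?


Place items sequentially using First-Fit:
  Item 0.55 -> new Bin 1
  Item 0.9 -> new Bin 2
  Item 0.31 -> Bin 1 (now 0.86)
  Item 0.75 -> new Bin 3
  Item 0.67 -> new Bin 4
  Item 0.4 -> new Bin 5
  Item 0.34 -> Bin 5 (now 0.74)
  Item 0.64 -> new Bin 6
  Item 0.2 -> Bin 3 (now 0.95)
  Item 0.29 -> Bin 4 (now 0.96)
Total bins used = 6

6


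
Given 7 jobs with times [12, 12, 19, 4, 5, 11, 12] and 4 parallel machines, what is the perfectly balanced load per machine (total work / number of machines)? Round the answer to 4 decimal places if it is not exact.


Total processing time = 12 + 12 + 19 + 4 + 5 + 11 + 12 = 75
Number of machines = 4
Ideal balanced load = 75 / 4 = 18.75

18.75


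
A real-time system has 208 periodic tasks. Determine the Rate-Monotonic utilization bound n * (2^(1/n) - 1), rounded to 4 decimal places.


Compute 2^(1/208) = 1.0033379971
Subtract 1: 1.0033379971 - 1 = 0.0033379971
Multiply by n: 208 * 0.0033379971 = 0.6943033968
Round to 4 dp: 0.6943

0.6943


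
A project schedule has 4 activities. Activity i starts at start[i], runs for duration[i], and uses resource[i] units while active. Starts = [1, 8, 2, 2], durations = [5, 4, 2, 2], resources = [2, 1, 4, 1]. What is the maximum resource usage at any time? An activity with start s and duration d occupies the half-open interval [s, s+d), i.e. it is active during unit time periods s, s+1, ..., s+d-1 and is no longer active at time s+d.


Each activity i is active on [start_i, start_i + duration_i).
Compute total resource usage per time slot:
  t=0: active resources = [], total = 0
  t=1: active resources = [2], total = 2
  t=2: active resources = [2, 4, 1], total = 7
  t=3: active resources = [2, 4, 1], total = 7
  t=4: active resources = [2], total = 2
  t=5: active resources = [2], total = 2
  t=6: active resources = [], total = 0
  t=7: active resources = [], total = 0
  t=8: active resources = [1], total = 1
  t=9: active resources = [1], total = 1
  t=10: active resources = [1], total = 1
  t=11: active resources = [1], total = 1
Peak resource demand = 7

7


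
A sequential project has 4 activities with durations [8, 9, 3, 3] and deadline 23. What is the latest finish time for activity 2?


LF(activity 2) = deadline - sum of successor durations
Successors: activities 3 through 4 with durations [3, 3]
Sum of successor durations = 6
LF = 23 - 6 = 17

17


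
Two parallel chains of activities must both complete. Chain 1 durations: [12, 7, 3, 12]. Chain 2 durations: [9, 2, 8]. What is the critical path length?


Path A total = 12 + 7 + 3 + 12 = 34
Path B total = 9 + 2 + 8 = 19
Critical path = longest path = max(34, 19) = 34

34


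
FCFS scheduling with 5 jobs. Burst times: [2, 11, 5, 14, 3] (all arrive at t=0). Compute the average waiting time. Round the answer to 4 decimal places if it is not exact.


FCFS order (as given): [2, 11, 5, 14, 3]
Waiting times:
  Job 1: wait = 0
  Job 2: wait = 2
  Job 3: wait = 13
  Job 4: wait = 18
  Job 5: wait = 32
Sum of waiting times = 65
Average waiting time = 65/5 = 13.0

13.0


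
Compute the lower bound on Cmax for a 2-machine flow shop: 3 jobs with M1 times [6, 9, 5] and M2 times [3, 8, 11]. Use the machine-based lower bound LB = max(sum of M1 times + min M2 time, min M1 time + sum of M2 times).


LB1 = sum(M1 times) + min(M2 times) = 20 + 3 = 23
LB2 = min(M1 times) + sum(M2 times) = 5 + 22 = 27
Lower bound = max(LB1, LB2) = max(23, 27) = 27

27


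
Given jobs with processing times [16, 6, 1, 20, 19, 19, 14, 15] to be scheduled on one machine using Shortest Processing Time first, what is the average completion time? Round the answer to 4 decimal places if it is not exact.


Sort jobs by processing time (SPT order): [1, 6, 14, 15, 16, 19, 19, 20]
Compute completion times sequentially:
  Job 1: processing = 1, completes at 1
  Job 2: processing = 6, completes at 7
  Job 3: processing = 14, completes at 21
  Job 4: processing = 15, completes at 36
  Job 5: processing = 16, completes at 52
  Job 6: processing = 19, completes at 71
  Job 7: processing = 19, completes at 90
  Job 8: processing = 20, completes at 110
Sum of completion times = 388
Average completion time = 388/8 = 48.5

48.5


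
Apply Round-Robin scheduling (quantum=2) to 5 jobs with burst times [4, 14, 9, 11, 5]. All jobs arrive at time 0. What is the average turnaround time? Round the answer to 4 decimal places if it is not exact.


Time quantum = 2
Execution trace:
  J1 runs 2 units, time = 2
  J2 runs 2 units, time = 4
  J3 runs 2 units, time = 6
  J4 runs 2 units, time = 8
  J5 runs 2 units, time = 10
  J1 runs 2 units, time = 12
  J2 runs 2 units, time = 14
  J3 runs 2 units, time = 16
  J4 runs 2 units, time = 18
  J5 runs 2 units, time = 20
  J2 runs 2 units, time = 22
  J3 runs 2 units, time = 24
  J4 runs 2 units, time = 26
  J5 runs 1 units, time = 27
  J2 runs 2 units, time = 29
  J3 runs 2 units, time = 31
  J4 runs 2 units, time = 33
  J2 runs 2 units, time = 35
  J3 runs 1 units, time = 36
  J4 runs 2 units, time = 38
  J2 runs 2 units, time = 40
  J4 runs 1 units, time = 41
  J2 runs 2 units, time = 43
Finish times: [12, 43, 36, 41, 27]
Average turnaround = 159/5 = 31.8

31.8


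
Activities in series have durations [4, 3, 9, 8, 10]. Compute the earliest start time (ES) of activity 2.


Activity 2 starts after activities 1 through 1 complete.
Predecessor durations: [4]
ES = 4 = 4

4


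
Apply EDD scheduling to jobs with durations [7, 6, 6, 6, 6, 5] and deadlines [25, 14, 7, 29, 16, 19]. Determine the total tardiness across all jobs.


Sort by due date (EDD order): [(6, 7), (6, 14), (6, 16), (5, 19), (7, 25), (6, 29)]
Compute completion times and tardiness:
  Job 1: p=6, d=7, C=6, tardiness=max(0,6-7)=0
  Job 2: p=6, d=14, C=12, tardiness=max(0,12-14)=0
  Job 3: p=6, d=16, C=18, tardiness=max(0,18-16)=2
  Job 4: p=5, d=19, C=23, tardiness=max(0,23-19)=4
  Job 5: p=7, d=25, C=30, tardiness=max(0,30-25)=5
  Job 6: p=6, d=29, C=36, tardiness=max(0,36-29)=7
Total tardiness = 18

18


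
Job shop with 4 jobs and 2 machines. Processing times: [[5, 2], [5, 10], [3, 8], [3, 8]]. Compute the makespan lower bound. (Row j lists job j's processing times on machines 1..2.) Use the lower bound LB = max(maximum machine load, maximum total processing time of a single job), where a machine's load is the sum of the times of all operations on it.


Machine loads:
  Machine 1: 5 + 5 + 3 + 3 = 16
  Machine 2: 2 + 10 + 8 + 8 = 28
Max machine load = 28
Job totals:
  Job 1: 7
  Job 2: 15
  Job 3: 11
  Job 4: 11
Max job total = 15
Lower bound = max(28, 15) = 28

28


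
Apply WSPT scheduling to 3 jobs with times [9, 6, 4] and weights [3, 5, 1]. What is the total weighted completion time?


Compute p/w ratios and sort ascending (WSPT): [(6, 5), (9, 3), (4, 1)]
Compute weighted completion times:
  Job (p=6,w=5): C=6, w*C=5*6=30
  Job (p=9,w=3): C=15, w*C=3*15=45
  Job (p=4,w=1): C=19, w*C=1*19=19
Total weighted completion time = 94

94


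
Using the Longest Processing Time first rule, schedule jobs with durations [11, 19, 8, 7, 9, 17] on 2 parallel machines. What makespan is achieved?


Sort jobs in decreasing order (LPT): [19, 17, 11, 9, 8, 7]
Assign each job to the least loaded machine:
  Machine 1: jobs [19, 9, 8], load = 36
  Machine 2: jobs [17, 11, 7], load = 35
Makespan = max load = 36

36


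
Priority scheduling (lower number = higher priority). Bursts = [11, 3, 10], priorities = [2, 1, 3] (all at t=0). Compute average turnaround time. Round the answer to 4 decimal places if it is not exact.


Sort by priority (ascending = highest first):
Order: [(1, 3), (2, 11), (3, 10)]
Completion times:
  Priority 1, burst=3, C=3
  Priority 2, burst=11, C=14
  Priority 3, burst=10, C=24
Average turnaround = 41/3 = 13.6667

13.6667


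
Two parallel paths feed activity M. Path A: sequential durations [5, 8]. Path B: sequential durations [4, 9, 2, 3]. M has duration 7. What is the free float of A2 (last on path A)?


ES(A2) = sum of predecessors on chain A = 5
EF(A2) = ES + duration = 5 + 8 = 13
Successor of A2 is M. ES(M) = max(sum(A), sum(B)) = max(13, 18) = 18
Free float = ES(successor) - EF(current) = 18 - 13 = 5

5


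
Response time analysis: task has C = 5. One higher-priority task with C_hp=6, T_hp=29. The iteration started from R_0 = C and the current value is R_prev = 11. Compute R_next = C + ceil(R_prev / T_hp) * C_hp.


R_next = C + ceil(R_prev / T_hp) * C_hp
ceil(11 / 29) = ceil(0.3793) = 1
Interference = 1 * 6 = 6
R_next = 5 + 6 = 11
R_next = R_prev, so the iteration has converged (response time = 11).

11


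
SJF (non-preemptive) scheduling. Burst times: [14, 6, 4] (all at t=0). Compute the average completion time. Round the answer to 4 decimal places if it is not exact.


SJF order (ascending): [4, 6, 14]
Completion times:
  Job 1: burst=4, C=4
  Job 2: burst=6, C=10
  Job 3: burst=14, C=24
Average completion = 38/3 = 12.6667

12.6667


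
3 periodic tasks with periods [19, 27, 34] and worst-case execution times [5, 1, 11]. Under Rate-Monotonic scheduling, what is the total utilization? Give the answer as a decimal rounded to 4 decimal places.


Compute individual utilizations (exact fractions):
  Task 1: C/T = 5/19 (approx. 0.2632)
  Task 2: C/T = 1/27 (approx. 0.037)
  Task 3: C/T = 11/34 (approx. 0.3235)
Total utilization U = 5/19 + 1/27 + 11/34 = 10879/17442
Rounded to 4 decimal places: U = 0.6237
RM (Liu & Layland) bound for 3 tasks = 0.779763; compare with U = 10879/17442 (approx. 0.623724)
U <= bound, so schedulable by RM sufficient condition.

0.6237


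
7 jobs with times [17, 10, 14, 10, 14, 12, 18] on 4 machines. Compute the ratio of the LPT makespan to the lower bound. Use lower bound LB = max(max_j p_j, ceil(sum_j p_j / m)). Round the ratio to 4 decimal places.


LPT order: [18, 17, 14, 14, 12, 10, 10]
Machine loads after assignment: [18, 27, 26, 24]
LPT makespan = 27
Lower bound = max(max_job, ceil(total/4)) = max(18, 24) = 24
Ratio = 27 / 24 = 1.125

1.125


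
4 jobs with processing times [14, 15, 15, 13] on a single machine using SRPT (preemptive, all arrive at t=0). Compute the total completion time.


Since all jobs arrive at t=0, SRPT equals SPT ordering.
SPT order: [13, 14, 15, 15]
Completion times:
  Job 1: p=13, C=13
  Job 2: p=14, C=27
  Job 3: p=15, C=42
  Job 4: p=15, C=57
Total completion time = 13 + 27 + 42 + 57 = 139

139


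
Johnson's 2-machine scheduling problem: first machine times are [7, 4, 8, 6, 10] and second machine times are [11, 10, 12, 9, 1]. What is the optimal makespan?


Apply Johnson's rule:
  Group 1 (a <= b): [(2, 4, 10), (4, 6, 9), (1, 7, 11), (3, 8, 12)]
  Group 2 (a > b): [(5, 10, 1)]
Optimal job order: [2, 4, 1, 3, 5]
Schedule:
  Job 2: M1 done at 4, M2 done at 14
  Job 4: M1 done at 10, M2 done at 23
  Job 1: M1 done at 17, M2 done at 34
  Job 3: M1 done at 25, M2 done at 46
  Job 5: M1 done at 35, M2 done at 47
Makespan = 47

47


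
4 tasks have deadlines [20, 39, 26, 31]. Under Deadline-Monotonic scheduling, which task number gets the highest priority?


Sort tasks by relative deadline (ascending):
  Task 1: deadline = 20
  Task 3: deadline = 26
  Task 4: deadline = 31
  Task 2: deadline = 39
Priority order (highest first): [1, 3, 4, 2]
Highest priority task = 1

1


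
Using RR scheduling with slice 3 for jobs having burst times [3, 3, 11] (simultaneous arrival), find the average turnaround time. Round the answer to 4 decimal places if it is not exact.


Time quantum = 3
Execution trace:
  J1 runs 3 units, time = 3
  J2 runs 3 units, time = 6
  J3 runs 3 units, time = 9
  J3 runs 3 units, time = 12
  J3 runs 3 units, time = 15
  J3 runs 2 units, time = 17
Finish times: [3, 6, 17]
Average turnaround = 26/3 = 8.6667

8.6667


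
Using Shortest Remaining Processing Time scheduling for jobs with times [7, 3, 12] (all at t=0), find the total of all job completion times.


Since all jobs arrive at t=0, SRPT equals SPT ordering.
SPT order: [3, 7, 12]
Completion times:
  Job 1: p=3, C=3
  Job 2: p=7, C=10
  Job 3: p=12, C=22
Total completion time = 3 + 10 + 22 = 35

35


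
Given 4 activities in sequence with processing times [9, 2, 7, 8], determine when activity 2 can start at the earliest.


Activity 2 starts after activities 1 through 1 complete.
Predecessor durations: [9]
ES = 9 = 9

9


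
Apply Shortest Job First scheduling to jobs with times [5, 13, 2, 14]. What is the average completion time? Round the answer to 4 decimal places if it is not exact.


SJF order (ascending): [2, 5, 13, 14]
Completion times:
  Job 1: burst=2, C=2
  Job 2: burst=5, C=7
  Job 3: burst=13, C=20
  Job 4: burst=14, C=34
Average completion = 63/4 = 15.75

15.75


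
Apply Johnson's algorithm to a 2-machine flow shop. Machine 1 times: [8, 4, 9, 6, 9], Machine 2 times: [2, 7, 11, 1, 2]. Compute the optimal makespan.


Apply Johnson's rule:
  Group 1 (a <= b): [(2, 4, 7), (3, 9, 11)]
  Group 2 (a > b): [(1, 8, 2), (5, 9, 2), (4, 6, 1)]
Optimal job order: [2, 3, 1, 5, 4]
Schedule:
  Job 2: M1 done at 4, M2 done at 11
  Job 3: M1 done at 13, M2 done at 24
  Job 1: M1 done at 21, M2 done at 26
  Job 5: M1 done at 30, M2 done at 32
  Job 4: M1 done at 36, M2 done at 37
Makespan = 37

37


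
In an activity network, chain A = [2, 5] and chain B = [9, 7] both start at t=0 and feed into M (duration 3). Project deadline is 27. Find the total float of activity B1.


Forward pass: ES(B1) = sum of predecessors on chain B = 0
EF = ES + duration = 0 + 9 = 9
Backward pass: LF(M) = deadline = 27; LS(M) = 27 - 3 = 24
LF(B1) = LS(M) - sum(successors on chain B) = 24 - 7 = 17
LS = LF - duration = 17 - 9 = 8
Total float = LS - ES = 8 - 0 = 8

8


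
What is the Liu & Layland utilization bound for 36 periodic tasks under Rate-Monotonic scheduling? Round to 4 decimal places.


Compute 2^(1/36) = 1.0194406437
Subtract 1: 1.0194406437 - 1 = 0.0194406437
Multiply by n: 36 * 0.0194406437 = 0.6998631732
Round to 4 dp: 0.6999

0.6999


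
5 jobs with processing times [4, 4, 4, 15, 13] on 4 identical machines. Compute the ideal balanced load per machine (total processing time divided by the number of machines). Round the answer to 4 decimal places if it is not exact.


Total processing time = 4 + 4 + 4 + 15 + 13 = 40
Number of machines = 4
Ideal balanced load = 40 / 4 = 10.0

10.0


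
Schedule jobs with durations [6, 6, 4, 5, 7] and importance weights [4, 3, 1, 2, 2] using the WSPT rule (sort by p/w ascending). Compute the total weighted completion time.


Compute p/w ratios and sort ascending (WSPT): [(6, 4), (6, 3), (5, 2), (7, 2), (4, 1)]
Compute weighted completion times:
  Job (p=6,w=4): C=6, w*C=4*6=24
  Job (p=6,w=3): C=12, w*C=3*12=36
  Job (p=5,w=2): C=17, w*C=2*17=34
  Job (p=7,w=2): C=24, w*C=2*24=48
  Job (p=4,w=1): C=28, w*C=1*28=28
Total weighted completion time = 170

170


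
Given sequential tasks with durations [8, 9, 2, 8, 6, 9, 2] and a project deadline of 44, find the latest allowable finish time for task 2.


LF(activity 2) = deadline - sum of successor durations
Successors: activities 3 through 7 with durations [2, 8, 6, 9, 2]
Sum of successor durations = 27
LF = 44 - 27 = 17

17


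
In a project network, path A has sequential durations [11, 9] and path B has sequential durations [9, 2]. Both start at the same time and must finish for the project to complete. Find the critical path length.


Path A total = 11 + 9 = 20
Path B total = 9 + 2 = 11
Critical path = longest path = max(20, 11) = 20

20


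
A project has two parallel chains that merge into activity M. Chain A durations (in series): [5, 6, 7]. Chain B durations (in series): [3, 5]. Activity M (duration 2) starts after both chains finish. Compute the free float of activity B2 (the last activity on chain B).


ES(B2) = sum of predecessors on chain B = 3
EF(B2) = ES + duration = 3 + 5 = 8
Successor of B2 is M. ES(M) = max(sum(A), sum(B)) = max(18, 8) = 18
Free float = ES(successor) - EF(current) = 18 - 8 = 10

10


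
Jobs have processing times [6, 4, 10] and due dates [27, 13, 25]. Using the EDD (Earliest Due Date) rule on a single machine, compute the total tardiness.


Sort by due date (EDD order): [(4, 13), (10, 25), (6, 27)]
Compute completion times and tardiness:
  Job 1: p=4, d=13, C=4, tardiness=max(0,4-13)=0
  Job 2: p=10, d=25, C=14, tardiness=max(0,14-25)=0
  Job 3: p=6, d=27, C=20, tardiness=max(0,20-27)=0
Total tardiness = 0

0


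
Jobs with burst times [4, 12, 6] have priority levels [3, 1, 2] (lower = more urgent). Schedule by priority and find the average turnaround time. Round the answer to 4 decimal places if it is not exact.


Sort by priority (ascending = highest first):
Order: [(1, 12), (2, 6), (3, 4)]
Completion times:
  Priority 1, burst=12, C=12
  Priority 2, burst=6, C=18
  Priority 3, burst=4, C=22
Average turnaround = 52/3 = 17.3333

17.3333


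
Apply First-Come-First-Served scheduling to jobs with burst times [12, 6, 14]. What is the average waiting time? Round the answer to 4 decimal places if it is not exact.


FCFS order (as given): [12, 6, 14]
Waiting times:
  Job 1: wait = 0
  Job 2: wait = 12
  Job 3: wait = 18
Sum of waiting times = 30
Average waiting time = 30/3 = 10.0

10.0


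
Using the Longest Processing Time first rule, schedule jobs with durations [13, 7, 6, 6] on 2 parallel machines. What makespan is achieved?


Sort jobs in decreasing order (LPT): [13, 7, 6, 6]
Assign each job to the least loaded machine:
  Machine 1: jobs [13, 6], load = 19
  Machine 2: jobs [7, 6], load = 13
Makespan = max load = 19

19


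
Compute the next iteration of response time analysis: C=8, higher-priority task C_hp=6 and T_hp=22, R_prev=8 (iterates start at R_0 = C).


R_next = C + ceil(R_prev / T_hp) * C_hp
ceil(8 / 22) = ceil(0.3636) = 1
Interference = 1 * 6 = 6
R_next = 8 + 6 = 14

14


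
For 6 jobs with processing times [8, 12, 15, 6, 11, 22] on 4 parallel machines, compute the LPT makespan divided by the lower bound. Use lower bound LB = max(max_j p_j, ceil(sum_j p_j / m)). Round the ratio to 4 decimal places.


LPT order: [22, 15, 12, 11, 8, 6]
Machine loads after assignment: [22, 15, 18, 19]
LPT makespan = 22
Lower bound = max(max_job, ceil(total/4)) = max(22, 19) = 22
Ratio = 22 / 22 = 1.0

1.0


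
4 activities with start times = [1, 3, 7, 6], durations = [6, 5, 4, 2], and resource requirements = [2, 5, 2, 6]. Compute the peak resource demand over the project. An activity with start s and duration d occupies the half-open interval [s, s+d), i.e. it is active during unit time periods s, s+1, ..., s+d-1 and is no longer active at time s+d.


Each activity i is active on [start_i, start_i + duration_i).
Compute total resource usage per time slot:
  t=0: active resources = [], total = 0
  t=1: active resources = [2], total = 2
  t=2: active resources = [2], total = 2
  t=3: active resources = [2, 5], total = 7
  t=4: active resources = [2, 5], total = 7
  t=5: active resources = [2, 5], total = 7
  t=6: active resources = [2, 5, 6], total = 13
  t=7: active resources = [5, 2, 6], total = 13
  t=8: active resources = [2], total = 2
  t=9: active resources = [2], total = 2
  t=10: active resources = [2], total = 2
Peak resource demand = 13

13


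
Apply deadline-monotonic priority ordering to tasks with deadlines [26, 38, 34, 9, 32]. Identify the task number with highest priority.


Sort tasks by relative deadline (ascending):
  Task 4: deadline = 9
  Task 1: deadline = 26
  Task 5: deadline = 32
  Task 3: deadline = 34
  Task 2: deadline = 38
Priority order (highest first): [4, 1, 5, 3, 2]
Highest priority task = 4

4


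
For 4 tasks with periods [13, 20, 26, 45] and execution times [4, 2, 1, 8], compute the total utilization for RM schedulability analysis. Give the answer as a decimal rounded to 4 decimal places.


Compute individual utilizations (exact fractions):
  Task 1: C/T = 4/13 (approx. 0.3077)
  Task 2: C/T = 2/20 = 1/10 (approx. 0.1)
  Task 3: C/T = 1/26 (approx. 0.0385)
  Task 4: C/T = 8/45 (approx. 0.1778)
Total utilization U = 4/13 + 1/10 + 1/26 + 8/45 = 73/117
Rounded to 4 decimal places: U = 0.6239
RM (Liu & Layland) bound for 4 tasks = 0.756828; compare with U = 73/117 (approx. 0.623932)
U <= bound, so schedulable by RM sufficient condition.

0.6239


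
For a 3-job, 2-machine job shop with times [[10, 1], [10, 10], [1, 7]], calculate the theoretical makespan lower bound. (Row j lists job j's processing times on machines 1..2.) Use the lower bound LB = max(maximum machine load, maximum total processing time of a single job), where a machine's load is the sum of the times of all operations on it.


Machine loads:
  Machine 1: 10 + 10 + 1 = 21
  Machine 2: 1 + 10 + 7 = 18
Max machine load = 21
Job totals:
  Job 1: 11
  Job 2: 20
  Job 3: 8
Max job total = 20
Lower bound = max(21, 20) = 21

21


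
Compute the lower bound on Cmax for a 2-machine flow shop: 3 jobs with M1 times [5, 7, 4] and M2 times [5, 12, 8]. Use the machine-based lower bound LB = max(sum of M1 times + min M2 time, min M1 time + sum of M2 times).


LB1 = sum(M1 times) + min(M2 times) = 16 + 5 = 21
LB2 = min(M1 times) + sum(M2 times) = 4 + 25 = 29
Lower bound = max(LB1, LB2) = max(21, 29) = 29

29


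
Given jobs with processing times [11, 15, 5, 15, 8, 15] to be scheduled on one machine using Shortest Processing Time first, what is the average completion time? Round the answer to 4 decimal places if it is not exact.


Sort jobs by processing time (SPT order): [5, 8, 11, 15, 15, 15]
Compute completion times sequentially:
  Job 1: processing = 5, completes at 5
  Job 2: processing = 8, completes at 13
  Job 3: processing = 11, completes at 24
  Job 4: processing = 15, completes at 39
  Job 5: processing = 15, completes at 54
  Job 6: processing = 15, completes at 69
Sum of completion times = 204
Average completion time = 204/6 = 34.0

34.0


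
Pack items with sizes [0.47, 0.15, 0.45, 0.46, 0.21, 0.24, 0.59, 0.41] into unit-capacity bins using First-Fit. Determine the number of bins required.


Place items sequentially using First-Fit:
  Item 0.47 -> new Bin 1
  Item 0.15 -> Bin 1 (now 0.62)
  Item 0.45 -> new Bin 2
  Item 0.46 -> Bin 2 (now 0.91)
  Item 0.21 -> Bin 1 (now 0.83)
  Item 0.24 -> new Bin 3
  Item 0.59 -> Bin 3 (now 0.83)
  Item 0.41 -> new Bin 4
Total bins used = 4

4


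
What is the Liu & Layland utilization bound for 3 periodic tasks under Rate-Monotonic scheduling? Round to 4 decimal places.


Compute 2^(1/3) = 1.2599210499
Subtract 1: 1.2599210499 - 1 = 0.2599210499
Multiply by n: 3 * 0.2599210499 = 0.7797631497
Round to 4 dp: 0.7798

0.7798


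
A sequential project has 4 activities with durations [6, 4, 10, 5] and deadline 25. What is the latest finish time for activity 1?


LF(activity 1) = deadline - sum of successor durations
Successors: activities 2 through 4 with durations [4, 10, 5]
Sum of successor durations = 19
LF = 25 - 19 = 6

6


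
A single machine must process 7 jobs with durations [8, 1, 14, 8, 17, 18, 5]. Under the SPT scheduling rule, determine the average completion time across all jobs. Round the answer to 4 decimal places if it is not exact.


Sort jobs by processing time (SPT order): [1, 5, 8, 8, 14, 17, 18]
Compute completion times sequentially:
  Job 1: processing = 1, completes at 1
  Job 2: processing = 5, completes at 6
  Job 3: processing = 8, completes at 14
  Job 4: processing = 8, completes at 22
  Job 5: processing = 14, completes at 36
  Job 6: processing = 17, completes at 53
  Job 7: processing = 18, completes at 71
Sum of completion times = 203
Average completion time = 203/7 = 29.0

29.0


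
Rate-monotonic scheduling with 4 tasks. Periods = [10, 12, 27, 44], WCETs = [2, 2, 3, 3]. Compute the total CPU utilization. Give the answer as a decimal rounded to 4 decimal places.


Compute individual utilizations (exact fractions):
  Task 1: C/T = 2/10 = 1/5 (approx. 0.2)
  Task 2: C/T = 2/12 = 1/6 (approx. 0.1667)
  Task 3: C/T = 3/27 = 1/9 (approx. 0.1111)
  Task 4: C/T = 3/44 (approx. 0.0682)
Total utilization U = 1/5 + 1/6 + 1/9 + 3/44 = 1081/1980
Rounded to 4 decimal places: U = 0.5460
RM (Liu & Layland) bound for 4 tasks = 0.756828; compare with U = 1081/1980 (approx. 0.545960)
U <= bound, so schedulable by RM sufficient condition.

0.5460


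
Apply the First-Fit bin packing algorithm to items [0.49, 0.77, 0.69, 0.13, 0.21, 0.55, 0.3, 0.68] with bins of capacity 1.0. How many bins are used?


Place items sequentially using First-Fit:
  Item 0.49 -> new Bin 1
  Item 0.77 -> new Bin 2
  Item 0.69 -> new Bin 3
  Item 0.13 -> Bin 1 (now 0.62)
  Item 0.21 -> Bin 1 (now 0.83)
  Item 0.55 -> new Bin 4
  Item 0.3 -> Bin 3 (now 0.99)
  Item 0.68 -> new Bin 5
Total bins used = 5

5


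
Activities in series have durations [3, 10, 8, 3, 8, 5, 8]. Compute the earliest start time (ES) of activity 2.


Activity 2 starts after activities 1 through 1 complete.
Predecessor durations: [3]
ES = 3 = 3

3


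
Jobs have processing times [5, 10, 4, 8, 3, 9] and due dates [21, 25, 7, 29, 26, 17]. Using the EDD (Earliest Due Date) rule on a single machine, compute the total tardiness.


Sort by due date (EDD order): [(4, 7), (9, 17), (5, 21), (10, 25), (3, 26), (8, 29)]
Compute completion times and tardiness:
  Job 1: p=4, d=7, C=4, tardiness=max(0,4-7)=0
  Job 2: p=9, d=17, C=13, tardiness=max(0,13-17)=0
  Job 3: p=5, d=21, C=18, tardiness=max(0,18-21)=0
  Job 4: p=10, d=25, C=28, tardiness=max(0,28-25)=3
  Job 5: p=3, d=26, C=31, tardiness=max(0,31-26)=5
  Job 6: p=8, d=29, C=39, tardiness=max(0,39-29)=10
Total tardiness = 18

18


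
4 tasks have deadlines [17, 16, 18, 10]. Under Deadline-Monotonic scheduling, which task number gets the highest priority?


Sort tasks by relative deadline (ascending):
  Task 4: deadline = 10
  Task 2: deadline = 16
  Task 1: deadline = 17
  Task 3: deadline = 18
Priority order (highest first): [4, 2, 1, 3]
Highest priority task = 4

4


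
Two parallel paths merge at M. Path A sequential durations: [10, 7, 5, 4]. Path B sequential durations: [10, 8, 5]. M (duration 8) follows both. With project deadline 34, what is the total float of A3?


Forward pass: ES(A3) = sum of predecessors on chain A = 17
EF = ES + duration = 17 + 5 = 22
Backward pass: LF(M) = deadline = 34; LS(M) = 34 - 8 = 26
LF(A3) = LS(M) - sum(successors on chain A) = 26 - 4 = 22
LS = LF - duration = 22 - 5 = 17
Total float = LS - ES = 17 - 17 = 0

0


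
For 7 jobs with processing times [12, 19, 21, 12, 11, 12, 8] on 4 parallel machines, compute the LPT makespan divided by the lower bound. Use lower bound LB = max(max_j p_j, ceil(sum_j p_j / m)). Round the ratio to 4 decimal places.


LPT order: [21, 19, 12, 12, 12, 11, 8]
Machine loads after assignment: [21, 27, 24, 23]
LPT makespan = 27
Lower bound = max(max_job, ceil(total/4)) = max(21, 24) = 24
Ratio = 27 / 24 = 1.125

1.125


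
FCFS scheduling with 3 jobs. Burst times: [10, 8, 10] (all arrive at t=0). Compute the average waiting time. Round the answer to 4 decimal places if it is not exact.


FCFS order (as given): [10, 8, 10]
Waiting times:
  Job 1: wait = 0
  Job 2: wait = 10
  Job 3: wait = 18
Sum of waiting times = 28
Average waiting time = 28/3 = 9.3333

9.3333


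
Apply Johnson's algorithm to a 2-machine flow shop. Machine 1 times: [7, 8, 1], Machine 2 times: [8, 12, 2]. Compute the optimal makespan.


Apply Johnson's rule:
  Group 1 (a <= b): [(3, 1, 2), (1, 7, 8), (2, 8, 12)]
  Group 2 (a > b): []
Optimal job order: [3, 1, 2]
Schedule:
  Job 3: M1 done at 1, M2 done at 3
  Job 1: M1 done at 8, M2 done at 16
  Job 2: M1 done at 16, M2 done at 28
Makespan = 28

28


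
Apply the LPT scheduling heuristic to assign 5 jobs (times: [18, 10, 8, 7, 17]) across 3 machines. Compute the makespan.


Sort jobs in decreasing order (LPT): [18, 17, 10, 8, 7]
Assign each job to the least loaded machine:
  Machine 1: jobs [18], load = 18
  Machine 2: jobs [17, 7], load = 24
  Machine 3: jobs [10, 8], load = 18
Makespan = max load = 24

24


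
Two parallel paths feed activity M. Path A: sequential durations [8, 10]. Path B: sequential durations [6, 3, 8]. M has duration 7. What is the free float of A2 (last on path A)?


ES(A2) = sum of predecessors on chain A = 8
EF(A2) = ES + duration = 8 + 10 = 18
Successor of A2 is M. ES(M) = max(sum(A), sum(B)) = max(18, 17) = 18
Free float = ES(successor) - EF(current) = 18 - 18 = 0

0


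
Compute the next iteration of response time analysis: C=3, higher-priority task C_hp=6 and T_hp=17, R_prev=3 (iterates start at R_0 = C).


R_next = C + ceil(R_prev / T_hp) * C_hp
ceil(3 / 17) = ceil(0.1765) = 1
Interference = 1 * 6 = 6
R_next = 3 + 6 = 9

9


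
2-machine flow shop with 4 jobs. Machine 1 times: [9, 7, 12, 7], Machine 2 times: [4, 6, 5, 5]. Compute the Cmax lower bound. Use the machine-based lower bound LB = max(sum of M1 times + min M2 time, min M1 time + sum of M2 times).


LB1 = sum(M1 times) + min(M2 times) = 35 + 4 = 39
LB2 = min(M1 times) + sum(M2 times) = 7 + 20 = 27
Lower bound = max(LB1, LB2) = max(39, 27) = 39

39


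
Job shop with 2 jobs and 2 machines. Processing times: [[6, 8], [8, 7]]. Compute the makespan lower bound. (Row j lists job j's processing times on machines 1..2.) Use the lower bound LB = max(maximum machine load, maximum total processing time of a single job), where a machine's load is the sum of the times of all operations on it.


Machine loads:
  Machine 1: 6 + 8 = 14
  Machine 2: 8 + 7 = 15
Max machine load = 15
Job totals:
  Job 1: 14
  Job 2: 15
Max job total = 15
Lower bound = max(15, 15) = 15

15


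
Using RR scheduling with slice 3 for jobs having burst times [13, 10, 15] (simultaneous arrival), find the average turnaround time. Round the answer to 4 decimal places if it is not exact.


Time quantum = 3
Execution trace:
  J1 runs 3 units, time = 3
  J2 runs 3 units, time = 6
  J3 runs 3 units, time = 9
  J1 runs 3 units, time = 12
  J2 runs 3 units, time = 15
  J3 runs 3 units, time = 18
  J1 runs 3 units, time = 21
  J2 runs 3 units, time = 24
  J3 runs 3 units, time = 27
  J1 runs 3 units, time = 30
  J2 runs 1 units, time = 31
  J3 runs 3 units, time = 34
  J1 runs 1 units, time = 35
  J3 runs 3 units, time = 38
Finish times: [35, 31, 38]
Average turnaround = 104/3 = 34.6667

34.6667


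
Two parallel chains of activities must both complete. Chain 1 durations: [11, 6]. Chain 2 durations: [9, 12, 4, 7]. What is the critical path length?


Path A total = 11 + 6 = 17
Path B total = 9 + 12 + 4 + 7 = 32
Critical path = longest path = max(17, 32) = 32

32


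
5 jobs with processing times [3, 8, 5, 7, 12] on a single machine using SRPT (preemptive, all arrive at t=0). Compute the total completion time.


Since all jobs arrive at t=0, SRPT equals SPT ordering.
SPT order: [3, 5, 7, 8, 12]
Completion times:
  Job 1: p=3, C=3
  Job 2: p=5, C=8
  Job 3: p=7, C=15
  Job 4: p=8, C=23
  Job 5: p=12, C=35
Total completion time = 3 + 8 + 15 + 23 + 35 = 84

84


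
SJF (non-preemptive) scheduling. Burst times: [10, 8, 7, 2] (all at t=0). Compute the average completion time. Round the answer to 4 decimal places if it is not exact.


SJF order (ascending): [2, 7, 8, 10]
Completion times:
  Job 1: burst=2, C=2
  Job 2: burst=7, C=9
  Job 3: burst=8, C=17
  Job 4: burst=10, C=27
Average completion = 55/4 = 13.75

13.75


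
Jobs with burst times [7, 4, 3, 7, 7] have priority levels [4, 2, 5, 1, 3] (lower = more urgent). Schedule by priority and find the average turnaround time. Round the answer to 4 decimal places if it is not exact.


Sort by priority (ascending = highest first):
Order: [(1, 7), (2, 4), (3, 7), (4, 7), (5, 3)]
Completion times:
  Priority 1, burst=7, C=7
  Priority 2, burst=4, C=11
  Priority 3, burst=7, C=18
  Priority 4, burst=7, C=25
  Priority 5, burst=3, C=28
Average turnaround = 89/5 = 17.8

17.8


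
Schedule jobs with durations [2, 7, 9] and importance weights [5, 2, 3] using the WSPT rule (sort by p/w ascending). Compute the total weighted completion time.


Compute p/w ratios and sort ascending (WSPT): [(2, 5), (9, 3), (7, 2)]
Compute weighted completion times:
  Job (p=2,w=5): C=2, w*C=5*2=10
  Job (p=9,w=3): C=11, w*C=3*11=33
  Job (p=7,w=2): C=18, w*C=2*18=36
Total weighted completion time = 79

79


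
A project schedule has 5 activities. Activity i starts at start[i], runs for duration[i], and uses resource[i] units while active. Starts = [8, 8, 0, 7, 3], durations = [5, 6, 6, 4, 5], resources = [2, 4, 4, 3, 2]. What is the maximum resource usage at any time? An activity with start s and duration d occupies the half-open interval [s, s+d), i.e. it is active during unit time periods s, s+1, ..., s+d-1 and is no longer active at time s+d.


Each activity i is active on [start_i, start_i + duration_i).
Compute total resource usage per time slot:
  t=0: active resources = [4], total = 4
  t=1: active resources = [4], total = 4
  t=2: active resources = [4], total = 4
  t=3: active resources = [4, 2], total = 6
  t=4: active resources = [4, 2], total = 6
  t=5: active resources = [4, 2], total = 6
  t=6: active resources = [2], total = 2
  t=7: active resources = [3, 2], total = 5
  t=8: active resources = [2, 4, 3], total = 9
  t=9: active resources = [2, 4, 3], total = 9
  t=10: active resources = [2, 4, 3], total = 9
  t=11: active resources = [2, 4], total = 6
  t=12: active resources = [2, 4], total = 6
  t=13: active resources = [4], total = 4
Peak resource demand = 9

9
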